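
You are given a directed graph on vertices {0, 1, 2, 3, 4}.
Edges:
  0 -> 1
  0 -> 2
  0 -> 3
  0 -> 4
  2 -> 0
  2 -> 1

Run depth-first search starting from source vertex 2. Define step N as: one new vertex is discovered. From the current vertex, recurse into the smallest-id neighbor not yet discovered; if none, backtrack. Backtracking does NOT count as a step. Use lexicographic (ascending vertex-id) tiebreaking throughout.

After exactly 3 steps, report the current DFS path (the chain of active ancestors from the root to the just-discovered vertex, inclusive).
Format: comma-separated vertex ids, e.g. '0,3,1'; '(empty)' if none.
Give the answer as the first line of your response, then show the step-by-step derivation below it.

2,0,1

step 1: discover 2; path=2; order=2
step 2: discover 0; path=2>0; order=2,0
step 3: discover 1; path=2>0>1; order=2,0,1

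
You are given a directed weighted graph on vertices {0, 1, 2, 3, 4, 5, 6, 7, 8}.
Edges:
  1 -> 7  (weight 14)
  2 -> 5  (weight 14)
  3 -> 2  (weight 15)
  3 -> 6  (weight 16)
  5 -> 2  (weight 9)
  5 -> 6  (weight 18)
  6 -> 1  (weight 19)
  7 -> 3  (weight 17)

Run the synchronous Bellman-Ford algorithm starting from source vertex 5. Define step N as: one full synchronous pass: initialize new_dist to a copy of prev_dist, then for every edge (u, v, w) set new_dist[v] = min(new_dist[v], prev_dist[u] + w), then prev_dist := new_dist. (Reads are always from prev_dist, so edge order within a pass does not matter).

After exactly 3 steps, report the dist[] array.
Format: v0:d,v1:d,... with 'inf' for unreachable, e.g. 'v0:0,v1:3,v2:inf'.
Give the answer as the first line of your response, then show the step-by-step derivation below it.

v0:inf,v1:37,v2:9,v3:inf,v4:inf,v5:0,v6:18,v7:51,v8:inf

step 1: dist = v0:inf,v1:inf,v2:9,v3:inf,v4:inf,v5:0,v6:18,v7:inf,v8:inf
step 2: dist = v0:inf,v1:37,v2:9,v3:inf,v4:inf,v5:0,v6:18,v7:inf,v8:inf
step 3: dist = v0:inf,v1:37,v2:9,v3:inf,v4:inf,v5:0,v6:18,v7:51,v8:inf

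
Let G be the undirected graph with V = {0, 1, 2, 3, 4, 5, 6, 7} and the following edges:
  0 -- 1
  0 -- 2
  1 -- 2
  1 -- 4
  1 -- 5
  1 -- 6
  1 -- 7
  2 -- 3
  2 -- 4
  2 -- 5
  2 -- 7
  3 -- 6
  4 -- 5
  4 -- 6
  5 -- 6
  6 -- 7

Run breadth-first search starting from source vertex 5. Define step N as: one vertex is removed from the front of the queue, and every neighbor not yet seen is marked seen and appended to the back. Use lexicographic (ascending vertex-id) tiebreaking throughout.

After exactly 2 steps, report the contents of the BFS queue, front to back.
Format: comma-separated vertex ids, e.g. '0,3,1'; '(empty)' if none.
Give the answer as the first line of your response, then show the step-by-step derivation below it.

2,4,6,0,7

step 1: dequeue 5; queue=[1,2,4,6]; order=5
step 2: dequeue 1; queue=[2,4,6,0,7]; order=5,1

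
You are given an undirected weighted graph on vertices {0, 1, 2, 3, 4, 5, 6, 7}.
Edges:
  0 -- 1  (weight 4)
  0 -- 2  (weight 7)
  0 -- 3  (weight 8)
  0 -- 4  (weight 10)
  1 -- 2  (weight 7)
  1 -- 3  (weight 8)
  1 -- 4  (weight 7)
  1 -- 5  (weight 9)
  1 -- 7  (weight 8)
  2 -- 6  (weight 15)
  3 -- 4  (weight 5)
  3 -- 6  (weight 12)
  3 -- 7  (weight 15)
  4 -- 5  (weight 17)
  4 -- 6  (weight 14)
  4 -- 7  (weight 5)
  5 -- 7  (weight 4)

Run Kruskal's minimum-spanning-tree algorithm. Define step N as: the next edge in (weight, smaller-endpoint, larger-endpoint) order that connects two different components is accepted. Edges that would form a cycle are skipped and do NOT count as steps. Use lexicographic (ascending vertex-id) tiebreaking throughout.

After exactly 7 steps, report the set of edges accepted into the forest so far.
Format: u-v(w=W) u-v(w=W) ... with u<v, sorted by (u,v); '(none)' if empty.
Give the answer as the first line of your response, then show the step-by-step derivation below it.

0-1(w=4) 0-2(w=7) 1-4(w=7) 3-4(w=5) 3-6(w=12) 4-7(w=5) 5-7(w=4)

step 1: add edge 0-1 (w=4); MST = {0-1(w=4)}
step 2: add edge 5-7 (w=4); MST = {0-1(w=4) 5-7(w=4)}
step 3: add edge 3-4 (w=5); MST = {0-1(w=4) 3-4(w=5) 5-7(w=4)}
step 4: add edge 4-7 (w=5); MST = {0-1(w=4) 3-4(w=5) 4-7(w=5) 5-7(w=4)}
step 5: add edge 0-2 (w=7); MST = {0-1(w=4) 0-2(w=7) 3-4(w=5) 4-7(w=5) 5-7(w=4)}
step 6: add edge 1-4 (w=7); MST = {0-1(w=4) 0-2(w=7) 1-4(w=7) 3-4(w=5) 4-7(w=5) 5-7(w=4)}
step 7: add edge 3-6 (w=12); MST = {0-1(w=4) 0-2(w=7) 1-4(w=7) 3-4(w=5) 3-6(w=12) 4-7(w=5) 5-7(w=4)}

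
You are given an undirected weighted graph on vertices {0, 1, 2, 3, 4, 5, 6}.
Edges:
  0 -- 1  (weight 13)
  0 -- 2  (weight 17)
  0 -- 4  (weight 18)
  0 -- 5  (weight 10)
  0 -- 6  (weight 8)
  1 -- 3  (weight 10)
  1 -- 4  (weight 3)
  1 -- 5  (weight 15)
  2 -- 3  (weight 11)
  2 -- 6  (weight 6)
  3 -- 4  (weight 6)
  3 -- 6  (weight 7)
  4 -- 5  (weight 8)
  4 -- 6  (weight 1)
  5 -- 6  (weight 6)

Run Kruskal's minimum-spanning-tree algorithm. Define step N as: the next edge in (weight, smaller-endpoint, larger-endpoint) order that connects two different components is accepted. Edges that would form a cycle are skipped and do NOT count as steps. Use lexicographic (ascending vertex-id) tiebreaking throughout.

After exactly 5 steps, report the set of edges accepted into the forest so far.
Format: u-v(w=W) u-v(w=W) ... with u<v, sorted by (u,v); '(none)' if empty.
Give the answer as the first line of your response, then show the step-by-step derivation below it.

1-4(w=3) 2-6(w=6) 3-4(w=6) 4-6(w=1) 5-6(w=6)

step 1: add edge 4-6 (w=1); MST = {4-6(w=1)}
step 2: add edge 1-4 (w=3); MST = {1-4(w=3) 4-6(w=1)}
step 3: add edge 2-6 (w=6); MST = {1-4(w=3) 2-6(w=6) 4-6(w=1)}
step 4: add edge 3-4 (w=6); MST = {1-4(w=3) 2-6(w=6) 3-4(w=6) 4-6(w=1)}
step 5: add edge 5-6 (w=6); MST = {1-4(w=3) 2-6(w=6) 3-4(w=6) 4-6(w=1) 5-6(w=6)}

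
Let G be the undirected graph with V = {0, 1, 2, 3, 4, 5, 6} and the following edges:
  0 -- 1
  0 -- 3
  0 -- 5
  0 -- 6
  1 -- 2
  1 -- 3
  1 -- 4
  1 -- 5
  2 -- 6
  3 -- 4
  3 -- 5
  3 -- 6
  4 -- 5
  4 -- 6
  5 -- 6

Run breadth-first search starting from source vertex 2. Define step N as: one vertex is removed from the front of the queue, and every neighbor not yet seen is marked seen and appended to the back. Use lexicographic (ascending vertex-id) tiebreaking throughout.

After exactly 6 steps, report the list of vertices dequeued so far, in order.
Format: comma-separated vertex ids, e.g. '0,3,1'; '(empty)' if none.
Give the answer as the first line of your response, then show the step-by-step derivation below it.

2,1,6,0,3,4

step 1: dequeue 2; queue=[1,6]; order=2
step 2: dequeue 1; queue=[6,0,3,4,5]; order=2,1
step 3: dequeue 6; queue=[0,3,4,5]; order=2,1,6
step 4: dequeue 0; queue=[3,4,5]; order=2,1,6,0
step 5: dequeue 3; queue=[4,5]; order=2,1,6,0,3
step 6: dequeue 4; queue=[5]; order=2,1,6,0,3,4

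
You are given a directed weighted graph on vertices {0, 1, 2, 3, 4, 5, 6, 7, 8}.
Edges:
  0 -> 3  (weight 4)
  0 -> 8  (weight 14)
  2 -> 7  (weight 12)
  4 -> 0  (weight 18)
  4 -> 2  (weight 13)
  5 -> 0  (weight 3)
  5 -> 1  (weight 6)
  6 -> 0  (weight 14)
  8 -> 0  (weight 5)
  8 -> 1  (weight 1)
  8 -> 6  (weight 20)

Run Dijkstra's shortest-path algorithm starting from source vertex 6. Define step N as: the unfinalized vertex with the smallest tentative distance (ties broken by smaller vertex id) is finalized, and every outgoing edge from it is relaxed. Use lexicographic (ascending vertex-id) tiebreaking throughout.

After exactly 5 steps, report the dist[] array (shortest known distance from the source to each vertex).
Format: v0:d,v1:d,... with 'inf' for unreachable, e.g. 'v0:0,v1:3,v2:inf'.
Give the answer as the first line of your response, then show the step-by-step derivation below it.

v0:14,v1:29,v2:inf,v3:18,v4:inf,v5:inf,v6:0,v7:inf,v8:28

step 1: dist = v0:14,v1:inf,v2:inf,v3:inf,v4:inf,v5:inf,v6:0,v7:inf,v8:inf
step 2: dist = v0:14,v1:inf,v2:inf,v3:18,v4:inf,v5:inf,v6:0,v7:inf,v8:28
step 3: dist = v0:14,v1:inf,v2:inf,v3:18,v4:inf,v5:inf,v6:0,v7:inf,v8:28
step 4: dist = v0:14,v1:29,v2:inf,v3:18,v4:inf,v5:inf,v6:0,v7:inf,v8:28
step 5: dist = v0:14,v1:29,v2:inf,v3:18,v4:inf,v5:inf,v6:0,v7:inf,v8:28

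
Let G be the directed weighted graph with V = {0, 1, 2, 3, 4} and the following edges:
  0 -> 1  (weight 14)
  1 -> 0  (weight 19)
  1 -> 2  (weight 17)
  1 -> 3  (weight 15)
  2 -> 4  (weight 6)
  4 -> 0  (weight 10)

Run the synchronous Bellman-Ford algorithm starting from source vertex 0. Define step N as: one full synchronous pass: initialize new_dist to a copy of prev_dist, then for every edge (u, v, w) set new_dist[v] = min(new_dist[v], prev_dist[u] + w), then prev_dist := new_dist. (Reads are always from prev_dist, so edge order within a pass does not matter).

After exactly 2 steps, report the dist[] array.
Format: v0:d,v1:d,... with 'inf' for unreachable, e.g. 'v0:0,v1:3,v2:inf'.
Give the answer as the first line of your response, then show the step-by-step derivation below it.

v0:0,v1:14,v2:31,v3:29,v4:inf

step 1: dist = v0:0,v1:14,v2:inf,v3:inf,v4:inf
step 2: dist = v0:0,v1:14,v2:31,v3:29,v4:inf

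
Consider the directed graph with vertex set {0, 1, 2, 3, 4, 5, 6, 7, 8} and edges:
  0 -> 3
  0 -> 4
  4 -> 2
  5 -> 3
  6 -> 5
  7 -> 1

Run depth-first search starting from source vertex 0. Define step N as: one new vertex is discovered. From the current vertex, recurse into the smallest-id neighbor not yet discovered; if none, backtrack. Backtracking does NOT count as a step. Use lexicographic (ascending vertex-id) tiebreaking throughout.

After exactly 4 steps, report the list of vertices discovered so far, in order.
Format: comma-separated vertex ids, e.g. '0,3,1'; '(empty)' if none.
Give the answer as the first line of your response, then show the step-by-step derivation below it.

0,3,4,2

step 1: discover 0; path=0; order=0
step 2: discover 3; path=0>3; order=0,3
step 3: discover 4; path=0>4; order=0,3,4
step 4: discover 2; path=0>4>2; order=0,3,4,2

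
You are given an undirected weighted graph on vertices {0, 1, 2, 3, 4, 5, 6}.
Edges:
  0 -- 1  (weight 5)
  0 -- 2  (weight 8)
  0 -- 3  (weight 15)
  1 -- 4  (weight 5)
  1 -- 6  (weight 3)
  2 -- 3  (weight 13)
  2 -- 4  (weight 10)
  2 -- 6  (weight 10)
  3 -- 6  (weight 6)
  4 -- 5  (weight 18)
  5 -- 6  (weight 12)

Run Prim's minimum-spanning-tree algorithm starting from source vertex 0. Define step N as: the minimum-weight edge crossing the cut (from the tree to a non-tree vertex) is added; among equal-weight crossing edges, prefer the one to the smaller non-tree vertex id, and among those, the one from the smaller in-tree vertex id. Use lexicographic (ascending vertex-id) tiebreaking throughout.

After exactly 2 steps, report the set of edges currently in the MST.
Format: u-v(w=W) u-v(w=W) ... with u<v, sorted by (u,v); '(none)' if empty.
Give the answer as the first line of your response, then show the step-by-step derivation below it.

0-1(w=5) 1-6(w=3)

step 1: add edge 0-1 (w=5); MST = {0-1(w=5)}
step 2: add edge 1-6 (w=3); MST = {0-1(w=5) 1-6(w=3)}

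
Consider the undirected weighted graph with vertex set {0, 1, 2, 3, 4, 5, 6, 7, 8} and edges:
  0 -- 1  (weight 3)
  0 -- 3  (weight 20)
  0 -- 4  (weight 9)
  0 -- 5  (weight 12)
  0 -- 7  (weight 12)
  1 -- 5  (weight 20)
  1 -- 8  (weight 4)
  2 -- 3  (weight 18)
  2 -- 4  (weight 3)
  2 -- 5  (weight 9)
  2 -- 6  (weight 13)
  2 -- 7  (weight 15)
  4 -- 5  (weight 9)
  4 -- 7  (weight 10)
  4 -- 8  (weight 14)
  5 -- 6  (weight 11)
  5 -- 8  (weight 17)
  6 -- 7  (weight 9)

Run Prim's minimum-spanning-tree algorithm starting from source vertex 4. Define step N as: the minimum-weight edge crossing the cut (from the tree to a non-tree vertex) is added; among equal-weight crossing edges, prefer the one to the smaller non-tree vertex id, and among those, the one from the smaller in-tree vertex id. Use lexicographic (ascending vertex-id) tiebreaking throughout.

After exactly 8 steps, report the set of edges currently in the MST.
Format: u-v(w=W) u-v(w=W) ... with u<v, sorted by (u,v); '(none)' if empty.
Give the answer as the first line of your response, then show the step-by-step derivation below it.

0-1(w=3) 0-4(w=9) 1-8(w=4) 2-3(w=18) 2-4(w=3) 2-5(w=9) 4-7(w=10) 6-7(w=9)

step 1: add edge 2-4 (w=3); MST = {2-4(w=3)}
step 2: add edge 0-4 (w=9); MST = {0-4(w=9) 2-4(w=3)}
step 3: add edge 0-1 (w=3); MST = {0-1(w=3) 0-4(w=9) 2-4(w=3)}
step 4: add edge 1-8 (w=4); MST = {0-1(w=3) 0-4(w=9) 1-8(w=4) 2-4(w=3)}
step 5: add edge 2-5 (w=9); MST = {0-1(w=3) 0-4(w=9) 1-8(w=4) 2-4(w=3) 2-5(w=9)}
step 6: add edge 4-7 (w=10); MST = {0-1(w=3) 0-4(w=9) 1-8(w=4) 2-4(w=3) 2-5(w=9) 4-7(w=10)}
step 7: add edge 6-7 (w=9); MST = {0-1(w=3) 0-4(w=9) 1-8(w=4) 2-4(w=3) 2-5(w=9) 4-7(w=10) 6-7(w=9)}
step 8: add edge 2-3 (w=18); MST = {0-1(w=3) 0-4(w=9) 1-8(w=4) 2-3(w=18) 2-4(w=3) 2-5(w=9) 4-7(w=10) 6-7(w=9)}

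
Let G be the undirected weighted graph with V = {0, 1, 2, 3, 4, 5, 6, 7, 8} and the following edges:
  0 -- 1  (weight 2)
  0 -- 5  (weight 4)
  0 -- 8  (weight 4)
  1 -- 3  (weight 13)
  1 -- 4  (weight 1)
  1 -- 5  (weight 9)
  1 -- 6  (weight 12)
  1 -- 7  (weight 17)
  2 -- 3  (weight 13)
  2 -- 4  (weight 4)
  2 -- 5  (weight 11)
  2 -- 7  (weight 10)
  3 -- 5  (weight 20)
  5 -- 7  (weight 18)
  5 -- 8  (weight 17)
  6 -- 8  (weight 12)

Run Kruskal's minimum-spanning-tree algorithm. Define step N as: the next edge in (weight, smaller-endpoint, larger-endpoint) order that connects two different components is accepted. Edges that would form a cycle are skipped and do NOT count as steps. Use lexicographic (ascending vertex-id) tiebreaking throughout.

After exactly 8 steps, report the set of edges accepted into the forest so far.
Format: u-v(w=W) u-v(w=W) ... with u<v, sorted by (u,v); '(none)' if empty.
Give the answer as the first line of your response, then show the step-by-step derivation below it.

0-1(w=2) 0-5(w=4) 0-8(w=4) 1-3(w=13) 1-4(w=1) 1-6(w=12) 2-4(w=4) 2-7(w=10)

step 1: add edge 1-4 (w=1); MST = {1-4(w=1)}
step 2: add edge 0-1 (w=2); MST = {0-1(w=2) 1-4(w=1)}
step 3: add edge 0-5 (w=4); MST = {0-1(w=2) 0-5(w=4) 1-4(w=1)}
step 4: add edge 0-8 (w=4); MST = {0-1(w=2) 0-5(w=4) 0-8(w=4) 1-4(w=1)}
step 5: add edge 2-4 (w=4); MST = {0-1(w=2) 0-5(w=4) 0-8(w=4) 1-4(w=1) 2-4(w=4)}
step 6: add edge 2-7 (w=10); MST = {0-1(w=2) 0-5(w=4) 0-8(w=4) 1-4(w=1) 2-4(w=4) 2-7(w=10)}
step 7: add edge 1-6 (w=12); MST = {0-1(w=2) 0-5(w=4) 0-8(w=4) 1-4(w=1) 1-6(w=12) 2-4(w=4) 2-7(w=10)}
step 8: add edge 1-3 (w=13); MST = {0-1(w=2) 0-5(w=4) 0-8(w=4) 1-3(w=13) 1-4(w=1) 1-6(w=12) 2-4(w=4) 2-7(w=10)}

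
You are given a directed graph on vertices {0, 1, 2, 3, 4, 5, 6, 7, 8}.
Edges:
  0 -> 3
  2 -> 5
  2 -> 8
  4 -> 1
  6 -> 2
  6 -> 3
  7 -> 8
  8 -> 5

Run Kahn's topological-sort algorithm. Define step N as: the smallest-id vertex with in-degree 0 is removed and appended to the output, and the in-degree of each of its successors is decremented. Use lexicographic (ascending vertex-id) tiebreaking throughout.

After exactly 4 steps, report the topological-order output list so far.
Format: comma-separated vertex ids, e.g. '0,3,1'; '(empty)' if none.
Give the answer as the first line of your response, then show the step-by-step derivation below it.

0,4,1,6

step 1: output 0; order=[0]; indeg=(0,1,1,1,0,2,0,0,2)
step 2: output 4; order=[0,4]; indeg=(0,0,1,1,0,2,0,0,2)
step 3: output 1; order=[0,4,1]; indeg=(0,0,1,1,0,2,0,0,2)
step 4: output 6; order=[0,4,1,6]; indeg=(0,0,0,0,0,2,0,0,2)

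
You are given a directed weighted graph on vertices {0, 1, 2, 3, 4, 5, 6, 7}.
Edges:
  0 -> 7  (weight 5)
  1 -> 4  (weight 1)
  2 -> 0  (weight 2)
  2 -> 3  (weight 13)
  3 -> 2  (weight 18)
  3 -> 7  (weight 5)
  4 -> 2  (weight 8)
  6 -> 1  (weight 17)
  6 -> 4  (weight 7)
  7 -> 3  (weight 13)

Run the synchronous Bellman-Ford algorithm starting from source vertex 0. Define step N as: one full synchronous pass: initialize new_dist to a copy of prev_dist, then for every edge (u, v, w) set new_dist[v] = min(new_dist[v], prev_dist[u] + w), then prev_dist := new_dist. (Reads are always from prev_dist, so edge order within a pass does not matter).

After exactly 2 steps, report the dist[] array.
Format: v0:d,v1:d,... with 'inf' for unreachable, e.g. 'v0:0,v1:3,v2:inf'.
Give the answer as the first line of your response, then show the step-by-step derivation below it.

v0:0,v1:inf,v2:inf,v3:18,v4:inf,v5:inf,v6:inf,v7:5

step 1: dist = v0:0,v1:inf,v2:inf,v3:inf,v4:inf,v5:inf,v6:inf,v7:5
step 2: dist = v0:0,v1:inf,v2:inf,v3:18,v4:inf,v5:inf,v6:inf,v7:5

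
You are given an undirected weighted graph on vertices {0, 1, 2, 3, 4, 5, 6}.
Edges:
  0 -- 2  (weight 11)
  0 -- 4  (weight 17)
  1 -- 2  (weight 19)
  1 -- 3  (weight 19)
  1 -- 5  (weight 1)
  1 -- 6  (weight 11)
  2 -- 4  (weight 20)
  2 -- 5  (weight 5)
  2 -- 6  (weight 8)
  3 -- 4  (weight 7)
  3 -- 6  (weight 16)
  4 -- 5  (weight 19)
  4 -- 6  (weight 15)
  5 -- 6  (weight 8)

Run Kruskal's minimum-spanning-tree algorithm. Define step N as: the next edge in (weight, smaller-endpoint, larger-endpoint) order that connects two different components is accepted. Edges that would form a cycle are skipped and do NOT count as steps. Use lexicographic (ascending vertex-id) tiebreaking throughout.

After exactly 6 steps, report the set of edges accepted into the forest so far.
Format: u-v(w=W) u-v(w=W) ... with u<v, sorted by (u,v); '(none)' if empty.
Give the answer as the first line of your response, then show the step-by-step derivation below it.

0-2(w=11) 1-5(w=1) 2-5(w=5) 2-6(w=8) 3-4(w=7) 4-6(w=15)

step 1: add edge 1-5 (w=1); MST = {1-5(w=1)}
step 2: add edge 2-5 (w=5); MST = {1-5(w=1) 2-5(w=5)}
step 3: add edge 3-4 (w=7); MST = {1-5(w=1) 2-5(w=5) 3-4(w=7)}
step 4: add edge 2-6 (w=8); MST = {1-5(w=1) 2-5(w=5) 2-6(w=8) 3-4(w=7)}
step 5: add edge 0-2 (w=11); MST = {0-2(w=11) 1-5(w=1) 2-5(w=5) 2-6(w=8) 3-4(w=7)}
step 6: add edge 4-6 (w=15); MST = {0-2(w=11) 1-5(w=1) 2-5(w=5) 2-6(w=8) 3-4(w=7) 4-6(w=15)}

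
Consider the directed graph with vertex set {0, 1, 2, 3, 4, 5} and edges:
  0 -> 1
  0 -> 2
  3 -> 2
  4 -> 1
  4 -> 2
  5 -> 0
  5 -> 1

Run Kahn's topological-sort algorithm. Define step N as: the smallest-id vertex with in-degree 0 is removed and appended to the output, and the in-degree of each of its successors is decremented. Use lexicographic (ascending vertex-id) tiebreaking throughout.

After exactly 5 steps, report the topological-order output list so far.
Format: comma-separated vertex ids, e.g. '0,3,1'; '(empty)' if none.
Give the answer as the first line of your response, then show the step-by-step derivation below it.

3,4,5,0,1

step 1: output 3; order=[3]; indeg=(1,3,2,0,0,0)
step 2: output 4; order=[3,4]; indeg=(1,2,1,0,0,0)
step 3: output 5; order=[3,4,5]; indeg=(0,1,1,0,0,0)
step 4: output 0; order=[3,4,5,0]; indeg=(0,0,0,0,0,0)
step 5: output 1; order=[3,4,5,0,1]; indeg=(0,0,0,0,0,0)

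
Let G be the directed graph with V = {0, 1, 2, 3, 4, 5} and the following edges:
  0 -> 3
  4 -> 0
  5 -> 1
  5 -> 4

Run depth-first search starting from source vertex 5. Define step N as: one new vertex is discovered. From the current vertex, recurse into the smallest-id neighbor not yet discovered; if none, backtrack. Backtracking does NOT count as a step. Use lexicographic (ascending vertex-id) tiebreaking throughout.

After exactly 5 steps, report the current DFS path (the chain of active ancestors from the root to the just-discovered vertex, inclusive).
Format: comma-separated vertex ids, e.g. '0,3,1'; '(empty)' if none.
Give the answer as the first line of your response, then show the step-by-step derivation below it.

5,4,0,3

step 1: discover 5; path=5; order=5
step 2: discover 1; path=5>1; order=5,1
step 3: discover 4; path=5>4; order=5,1,4
step 4: discover 0; path=5>4>0; order=5,1,4,0
step 5: discover 3; path=5>4>0>3; order=5,1,4,0,3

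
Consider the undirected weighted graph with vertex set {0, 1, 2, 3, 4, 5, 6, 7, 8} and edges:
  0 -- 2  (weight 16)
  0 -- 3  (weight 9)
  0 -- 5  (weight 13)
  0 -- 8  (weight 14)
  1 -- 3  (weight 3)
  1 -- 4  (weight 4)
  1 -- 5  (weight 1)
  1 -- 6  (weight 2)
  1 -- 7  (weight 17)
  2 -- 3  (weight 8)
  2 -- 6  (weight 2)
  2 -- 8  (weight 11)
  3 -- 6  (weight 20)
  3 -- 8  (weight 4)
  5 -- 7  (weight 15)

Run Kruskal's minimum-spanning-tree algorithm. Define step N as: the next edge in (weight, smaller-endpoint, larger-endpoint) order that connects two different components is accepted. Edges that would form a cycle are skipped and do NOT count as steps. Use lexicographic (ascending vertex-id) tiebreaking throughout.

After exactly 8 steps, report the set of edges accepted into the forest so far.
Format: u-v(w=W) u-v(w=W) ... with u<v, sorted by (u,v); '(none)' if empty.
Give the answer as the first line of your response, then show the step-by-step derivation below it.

0-3(w=9) 1-3(w=3) 1-4(w=4) 1-5(w=1) 1-6(w=2) 2-6(w=2) 3-8(w=4) 5-7(w=15)

step 1: add edge 1-5 (w=1); MST = {1-5(w=1)}
step 2: add edge 1-6 (w=2); MST = {1-5(w=1) 1-6(w=2)}
step 3: add edge 2-6 (w=2); MST = {1-5(w=1) 1-6(w=2) 2-6(w=2)}
step 4: add edge 1-3 (w=3); MST = {1-3(w=3) 1-5(w=1) 1-6(w=2) 2-6(w=2)}
step 5: add edge 1-4 (w=4); MST = {1-3(w=3) 1-4(w=4) 1-5(w=1) 1-6(w=2) 2-6(w=2)}
step 6: add edge 3-8 (w=4); MST = {1-3(w=3) 1-4(w=4) 1-5(w=1) 1-6(w=2) 2-6(w=2) 3-8(w=4)}
step 7: add edge 0-3 (w=9); MST = {0-3(w=9) 1-3(w=3) 1-4(w=4) 1-5(w=1) 1-6(w=2) 2-6(w=2) 3-8(w=4)}
step 8: add edge 5-7 (w=15); MST = {0-3(w=9) 1-3(w=3) 1-4(w=4) 1-5(w=1) 1-6(w=2) 2-6(w=2) 3-8(w=4) 5-7(w=15)}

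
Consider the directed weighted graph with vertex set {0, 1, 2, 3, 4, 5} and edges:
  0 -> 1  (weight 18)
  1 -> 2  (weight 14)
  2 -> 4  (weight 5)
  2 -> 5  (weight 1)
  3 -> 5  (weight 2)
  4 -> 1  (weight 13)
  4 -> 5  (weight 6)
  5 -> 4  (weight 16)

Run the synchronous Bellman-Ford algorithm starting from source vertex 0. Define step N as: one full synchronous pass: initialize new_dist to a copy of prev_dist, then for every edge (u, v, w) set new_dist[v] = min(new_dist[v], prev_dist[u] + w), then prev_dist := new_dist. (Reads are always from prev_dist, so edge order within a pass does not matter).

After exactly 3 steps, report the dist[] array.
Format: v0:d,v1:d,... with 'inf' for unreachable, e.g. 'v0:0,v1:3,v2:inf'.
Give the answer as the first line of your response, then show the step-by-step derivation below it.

v0:0,v1:18,v2:32,v3:inf,v4:37,v5:33

step 1: dist = v0:0,v1:18,v2:inf,v3:inf,v4:inf,v5:inf
step 2: dist = v0:0,v1:18,v2:32,v3:inf,v4:inf,v5:inf
step 3: dist = v0:0,v1:18,v2:32,v3:inf,v4:37,v5:33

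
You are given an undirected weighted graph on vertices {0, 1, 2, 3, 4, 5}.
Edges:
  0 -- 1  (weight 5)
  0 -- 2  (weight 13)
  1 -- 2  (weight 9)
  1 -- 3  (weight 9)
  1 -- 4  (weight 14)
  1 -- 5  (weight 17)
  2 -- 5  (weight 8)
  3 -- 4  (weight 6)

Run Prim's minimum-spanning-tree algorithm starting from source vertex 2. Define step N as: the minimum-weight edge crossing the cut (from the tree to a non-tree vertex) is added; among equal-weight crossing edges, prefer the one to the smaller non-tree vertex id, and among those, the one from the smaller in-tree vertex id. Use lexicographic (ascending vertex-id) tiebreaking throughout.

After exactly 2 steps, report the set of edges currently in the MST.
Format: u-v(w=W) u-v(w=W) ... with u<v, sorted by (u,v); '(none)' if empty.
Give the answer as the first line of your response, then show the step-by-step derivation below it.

1-2(w=9) 2-5(w=8)

step 1: add edge 2-5 (w=8); MST = {2-5(w=8)}
step 2: add edge 1-2 (w=9); MST = {1-2(w=9) 2-5(w=8)}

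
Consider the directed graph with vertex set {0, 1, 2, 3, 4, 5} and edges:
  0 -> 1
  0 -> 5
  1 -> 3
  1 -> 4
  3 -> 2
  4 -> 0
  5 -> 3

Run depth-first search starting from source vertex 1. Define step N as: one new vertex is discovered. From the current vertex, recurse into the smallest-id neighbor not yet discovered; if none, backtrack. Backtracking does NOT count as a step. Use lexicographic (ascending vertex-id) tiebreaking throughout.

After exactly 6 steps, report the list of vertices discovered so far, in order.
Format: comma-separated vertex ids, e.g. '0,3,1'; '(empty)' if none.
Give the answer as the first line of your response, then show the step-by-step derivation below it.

1,3,2,4,0,5

step 1: discover 1; path=1; order=1
step 2: discover 3; path=1>3; order=1,3
step 3: discover 2; path=1>3>2; order=1,3,2
step 4: discover 4; path=1>4; order=1,3,2,4
step 5: discover 0; path=1>4>0; order=1,3,2,4,0
step 6: discover 5; path=1>4>0>5; order=1,3,2,4,0,5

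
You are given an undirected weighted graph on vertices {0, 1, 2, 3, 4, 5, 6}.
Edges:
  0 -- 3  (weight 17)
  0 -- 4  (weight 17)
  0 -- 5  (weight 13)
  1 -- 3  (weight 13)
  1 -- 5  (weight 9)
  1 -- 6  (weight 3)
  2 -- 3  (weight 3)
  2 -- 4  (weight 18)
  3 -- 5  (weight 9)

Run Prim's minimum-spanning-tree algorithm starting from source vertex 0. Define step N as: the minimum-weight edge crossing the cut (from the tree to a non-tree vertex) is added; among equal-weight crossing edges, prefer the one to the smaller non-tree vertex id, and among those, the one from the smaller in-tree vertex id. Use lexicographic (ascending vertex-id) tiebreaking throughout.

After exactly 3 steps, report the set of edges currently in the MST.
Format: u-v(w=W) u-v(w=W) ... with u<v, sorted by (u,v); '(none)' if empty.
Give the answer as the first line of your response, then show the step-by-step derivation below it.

0-5(w=13) 1-5(w=9) 1-6(w=3)

step 1: add edge 0-5 (w=13); MST = {0-5(w=13)}
step 2: add edge 1-5 (w=9); MST = {0-5(w=13) 1-5(w=9)}
step 3: add edge 1-6 (w=3); MST = {0-5(w=13) 1-5(w=9) 1-6(w=3)}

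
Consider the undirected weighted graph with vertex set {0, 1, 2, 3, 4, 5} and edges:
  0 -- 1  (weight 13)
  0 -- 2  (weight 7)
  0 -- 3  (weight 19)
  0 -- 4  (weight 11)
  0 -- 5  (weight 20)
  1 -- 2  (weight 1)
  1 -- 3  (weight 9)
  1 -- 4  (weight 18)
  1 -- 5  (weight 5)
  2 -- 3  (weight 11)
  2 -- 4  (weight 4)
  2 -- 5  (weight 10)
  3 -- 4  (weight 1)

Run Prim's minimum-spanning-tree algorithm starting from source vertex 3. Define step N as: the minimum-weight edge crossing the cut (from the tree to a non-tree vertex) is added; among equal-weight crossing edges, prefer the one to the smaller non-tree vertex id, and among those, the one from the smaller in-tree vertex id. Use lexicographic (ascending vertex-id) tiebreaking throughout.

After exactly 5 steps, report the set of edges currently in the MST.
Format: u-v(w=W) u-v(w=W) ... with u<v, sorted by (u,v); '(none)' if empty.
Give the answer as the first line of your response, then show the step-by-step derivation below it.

0-2(w=7) 1-2(w=1) 1-5(w=5) 2-4(w=4) 3-4(w=1)

step 1: add edge 3-4 (w=1); MST = {3-4(w=1)}
step 2: add edge 2-4 (w=4); MST = {2-4(w=4) 3-4(w=1)}
step 3: add edge 1-2 (w=1); MST = {1-2(w=1) 2-4(w=4) 3-4(w=1)}
step 4: add edge 1-5 (w=5); MST = {1-2(w=1) 1-5(w=5) 2-4(w=4) 3-4(w=1)}
step 5: add edge 0-2 (w=7); MST = {0-2(w=7) 1-2(w=1) 1-5(w=5) 2-4(w=4) 3-4(w=1)}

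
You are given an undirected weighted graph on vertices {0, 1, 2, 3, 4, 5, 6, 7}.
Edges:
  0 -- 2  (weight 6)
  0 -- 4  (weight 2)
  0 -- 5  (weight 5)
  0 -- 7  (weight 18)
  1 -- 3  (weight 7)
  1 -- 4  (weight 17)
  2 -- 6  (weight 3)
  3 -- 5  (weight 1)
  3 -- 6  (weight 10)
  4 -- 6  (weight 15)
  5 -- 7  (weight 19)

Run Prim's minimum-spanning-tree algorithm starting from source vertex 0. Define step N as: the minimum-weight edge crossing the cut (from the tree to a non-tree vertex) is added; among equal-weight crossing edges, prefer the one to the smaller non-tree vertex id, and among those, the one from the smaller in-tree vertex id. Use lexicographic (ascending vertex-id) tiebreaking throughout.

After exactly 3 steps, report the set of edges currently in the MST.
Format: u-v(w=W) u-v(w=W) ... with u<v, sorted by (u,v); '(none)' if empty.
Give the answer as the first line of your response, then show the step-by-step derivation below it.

0-4(w=2) 0-5(w=5) 3-5(w=1)

step 1: add edge 0-4 (w=2); MST = {0-4(w=2)}
step 2: add edge 0-5 (w=5); MST = {0-4(w=2) 0-5(w=5)}
step 3: add edge 3-5 (w=1); MST = {0-4(w=2) 0-5(w=5) 3-5(w=1)}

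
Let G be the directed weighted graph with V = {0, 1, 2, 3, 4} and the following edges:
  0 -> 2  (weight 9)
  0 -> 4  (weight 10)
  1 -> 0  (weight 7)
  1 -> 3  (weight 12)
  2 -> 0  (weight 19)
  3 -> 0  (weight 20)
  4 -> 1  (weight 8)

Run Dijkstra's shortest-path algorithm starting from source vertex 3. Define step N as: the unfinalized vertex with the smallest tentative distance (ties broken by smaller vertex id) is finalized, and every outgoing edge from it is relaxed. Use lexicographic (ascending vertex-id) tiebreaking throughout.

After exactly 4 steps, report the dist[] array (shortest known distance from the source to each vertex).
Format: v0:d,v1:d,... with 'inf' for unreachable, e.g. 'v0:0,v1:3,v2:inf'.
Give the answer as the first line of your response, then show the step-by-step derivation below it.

v0:20,v1:38,v2:29,v3:0,v4:30

step 1: dist = v0:20,v1:inf,v2:inf,v3:0,v4:inf
step 2: dist = v0:20,v1:inf,v2:29,v3:0,v4:30
step 3: dist = v0:20,v1:inf,v2:29,v3:0,v4:30
step 4: dist = v0:20,v1:38,v2:29,v3:0,v4:30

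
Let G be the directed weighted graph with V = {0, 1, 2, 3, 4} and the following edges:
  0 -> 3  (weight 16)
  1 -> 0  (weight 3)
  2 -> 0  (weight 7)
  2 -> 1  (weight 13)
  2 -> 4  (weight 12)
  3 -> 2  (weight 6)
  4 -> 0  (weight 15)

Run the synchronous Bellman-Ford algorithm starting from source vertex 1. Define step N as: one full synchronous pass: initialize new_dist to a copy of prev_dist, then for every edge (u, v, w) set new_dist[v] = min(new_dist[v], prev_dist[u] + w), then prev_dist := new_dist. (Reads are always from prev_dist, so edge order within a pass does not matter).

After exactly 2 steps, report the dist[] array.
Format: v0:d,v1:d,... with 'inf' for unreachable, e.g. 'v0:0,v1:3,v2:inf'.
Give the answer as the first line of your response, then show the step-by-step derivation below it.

v0:3,v1:0,v2:inf,v3:19,v4:inf

step 1: dist = v0:3,v1:0,v2:inf,v3:inf,v4:inf
step 2: dist = v0:3,v1:0,v2:inf,v3:19,v4:inf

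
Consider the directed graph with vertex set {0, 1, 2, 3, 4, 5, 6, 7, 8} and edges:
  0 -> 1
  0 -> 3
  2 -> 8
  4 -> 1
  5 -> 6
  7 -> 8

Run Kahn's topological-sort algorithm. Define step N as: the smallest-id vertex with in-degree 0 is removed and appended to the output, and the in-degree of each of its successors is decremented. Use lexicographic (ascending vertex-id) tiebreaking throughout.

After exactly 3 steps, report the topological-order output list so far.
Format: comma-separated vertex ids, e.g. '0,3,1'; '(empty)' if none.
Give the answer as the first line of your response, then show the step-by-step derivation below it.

0,2,3

step 1: output 0; order=[0]; indeg=(0,1,0,0,0,0,1,0,2)
step 2: output 2; order=[0,2]; indeg=(0,1,0,0,0,0,1,0,1)
step 3: output 3; order=[0,2,3]; indeg=(0,1,0,0,0,0,1,0,1)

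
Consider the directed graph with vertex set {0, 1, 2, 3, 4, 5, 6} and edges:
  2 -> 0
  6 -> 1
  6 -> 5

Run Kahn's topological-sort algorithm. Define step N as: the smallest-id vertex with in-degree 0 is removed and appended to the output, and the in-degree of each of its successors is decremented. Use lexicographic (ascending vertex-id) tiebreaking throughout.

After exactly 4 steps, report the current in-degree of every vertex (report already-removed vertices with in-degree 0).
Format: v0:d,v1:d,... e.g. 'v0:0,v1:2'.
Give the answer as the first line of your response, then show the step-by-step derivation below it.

v0:0,v1:1,v2:0,v3:0,v4:0,v5:1,v6:0

step 1: output 2; order=[2]; indeg=(0,1,0,0,0,1,0)
step 2: output 0; order=[2,0]; indeg=(0,1,0,0,0,1,0)
step 3: output 3; order=[2,0,3]; indeg=(0,1,0,0,0,1,0)
step 4: output 4; order=[2,0,3,4]; indeg=(0,1,0,0,0,1,0)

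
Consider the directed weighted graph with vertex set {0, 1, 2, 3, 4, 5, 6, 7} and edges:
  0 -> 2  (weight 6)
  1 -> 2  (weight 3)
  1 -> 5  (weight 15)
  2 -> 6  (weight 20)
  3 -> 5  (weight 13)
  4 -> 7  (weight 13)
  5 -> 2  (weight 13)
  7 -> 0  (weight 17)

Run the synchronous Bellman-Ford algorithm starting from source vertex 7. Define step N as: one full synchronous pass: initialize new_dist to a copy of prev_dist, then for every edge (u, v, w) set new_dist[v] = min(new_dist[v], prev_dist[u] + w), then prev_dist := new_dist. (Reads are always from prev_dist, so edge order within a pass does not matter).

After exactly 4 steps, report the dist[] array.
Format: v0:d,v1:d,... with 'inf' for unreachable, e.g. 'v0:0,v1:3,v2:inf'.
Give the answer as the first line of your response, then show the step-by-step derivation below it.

v0:17,v1:inf,v2:23,v3:inf,v4:inf,v5:inf,v6:43,v7:0

step 1: dist = v0:17,v1:inf,v2:inf,v3:inf,v4:inf,v5:inf,v6:inf,v7:0
step 2: dist = v0:17,v1:inf,v2:23,v3:inf,v4:inf,v5:inf,v6:inf,v7:0
step 3: dist = v0:17,v1:inf,v2:23,v3:inf,v4:inf,v5:inf,v6:43,v7:0
step 4: dist = v0:17,v1:inf,v2:23,v3:inf,v4:inf,v5:inf,v6:43,v7:0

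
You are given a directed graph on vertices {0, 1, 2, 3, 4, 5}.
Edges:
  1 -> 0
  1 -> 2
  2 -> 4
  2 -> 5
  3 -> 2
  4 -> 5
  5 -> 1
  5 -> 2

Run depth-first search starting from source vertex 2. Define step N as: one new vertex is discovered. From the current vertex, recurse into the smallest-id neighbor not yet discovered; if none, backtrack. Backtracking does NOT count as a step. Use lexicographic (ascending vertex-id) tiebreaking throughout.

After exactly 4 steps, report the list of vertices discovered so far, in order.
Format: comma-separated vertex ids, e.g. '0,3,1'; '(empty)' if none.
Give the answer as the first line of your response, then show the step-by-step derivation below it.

2,4,5,1

step 1: discover 2; path=2; order=2
step 2: discover 4; path=2>4; order=2,4
step 3: discover 5; path=2>4>5; order=2,4,5
step 4: discover 1; path=2>4>5>1; order=2,4,5,1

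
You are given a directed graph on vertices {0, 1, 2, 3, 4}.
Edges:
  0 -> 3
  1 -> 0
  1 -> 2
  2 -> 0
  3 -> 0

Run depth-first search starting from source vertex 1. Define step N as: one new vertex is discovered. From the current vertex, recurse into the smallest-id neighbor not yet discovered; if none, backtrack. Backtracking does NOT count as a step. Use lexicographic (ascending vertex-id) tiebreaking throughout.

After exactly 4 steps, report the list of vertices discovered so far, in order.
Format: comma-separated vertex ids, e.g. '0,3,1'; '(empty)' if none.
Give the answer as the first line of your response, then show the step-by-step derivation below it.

1,0,3,2

step 1: discover 1; path=1; order=1
step 2: discover 0; path=1>0; order=1,0
step 3: discover 3; path=1>0>3; order=1,0,3
step 4: discover 2; path=1>2; order=1,0,3,2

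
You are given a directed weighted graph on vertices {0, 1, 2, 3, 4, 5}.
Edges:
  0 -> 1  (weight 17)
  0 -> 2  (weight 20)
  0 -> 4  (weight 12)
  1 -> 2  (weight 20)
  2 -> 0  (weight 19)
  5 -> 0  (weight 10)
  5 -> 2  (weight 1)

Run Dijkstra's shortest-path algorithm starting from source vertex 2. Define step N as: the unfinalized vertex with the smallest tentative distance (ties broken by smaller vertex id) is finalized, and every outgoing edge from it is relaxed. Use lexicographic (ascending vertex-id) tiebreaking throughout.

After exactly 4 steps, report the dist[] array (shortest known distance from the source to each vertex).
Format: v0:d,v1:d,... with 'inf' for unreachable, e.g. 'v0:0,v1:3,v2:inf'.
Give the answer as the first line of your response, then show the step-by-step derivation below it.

v0:19,v1:36,v2:0,v3:inf,v4:31,v5:inf

step 1: dist = v0:19,v1:inf,v2:0,v3:inf,v4:inf,v5:inf
step 2: dist = v0:19,v1:36,v2:0,v3:inf,v4:31,v5:inf
step 3: dist = v0:19,v1:36,v2:0,v3:inf,v4:31,v5:inf
step 4: dist = v0:19,v1:36,v2:0,v3:inf,v4:31,v5:inf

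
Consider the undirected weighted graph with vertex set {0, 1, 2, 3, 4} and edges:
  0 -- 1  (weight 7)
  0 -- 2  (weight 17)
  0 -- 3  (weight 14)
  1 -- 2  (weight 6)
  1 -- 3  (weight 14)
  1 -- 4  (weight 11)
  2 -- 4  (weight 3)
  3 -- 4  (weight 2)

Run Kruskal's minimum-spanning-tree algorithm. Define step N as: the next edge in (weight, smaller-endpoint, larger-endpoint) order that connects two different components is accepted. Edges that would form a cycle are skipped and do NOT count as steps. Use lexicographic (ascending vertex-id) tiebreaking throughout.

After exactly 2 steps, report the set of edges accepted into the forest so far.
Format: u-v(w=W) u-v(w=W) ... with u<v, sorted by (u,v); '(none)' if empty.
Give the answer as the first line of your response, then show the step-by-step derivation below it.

2-4(w=3) 3-4(w=2)

step 1: add edge 3-4 (w=2); MST = {3-4(w=2)}
step 2: add edge 2-4 (w=3); MST = {2-4(w=3) 3-4(w=2)}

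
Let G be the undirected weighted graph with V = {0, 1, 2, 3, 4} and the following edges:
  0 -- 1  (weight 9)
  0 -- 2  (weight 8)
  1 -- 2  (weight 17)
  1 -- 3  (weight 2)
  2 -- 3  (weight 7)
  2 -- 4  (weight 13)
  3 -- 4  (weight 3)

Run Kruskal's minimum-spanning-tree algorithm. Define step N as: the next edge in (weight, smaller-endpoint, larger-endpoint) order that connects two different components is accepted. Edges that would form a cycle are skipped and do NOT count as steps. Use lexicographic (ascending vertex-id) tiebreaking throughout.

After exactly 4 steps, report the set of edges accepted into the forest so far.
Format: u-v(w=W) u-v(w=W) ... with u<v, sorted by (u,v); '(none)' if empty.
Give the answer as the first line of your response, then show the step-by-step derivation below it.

0-2(w=8) 1-3(w=2) 2-3(w=7) 3-4(w=3)

step 1: add edge 1-3 (w=2); MST = {1-3(w=2)}
step 2: add edge 3-4 (w=3); MST = {1-3(w=2) 3-4(w=3)}
step 3: add edge 2-3 (w=7); MST = {1-3(w=2) 2-3(w=7) 3-4(w=3)}
step 4: add edge 0-2 (w=8); MST = {0-2(w=8) 1-3(w=2) 2-3(w=7) 3-4(w=3)}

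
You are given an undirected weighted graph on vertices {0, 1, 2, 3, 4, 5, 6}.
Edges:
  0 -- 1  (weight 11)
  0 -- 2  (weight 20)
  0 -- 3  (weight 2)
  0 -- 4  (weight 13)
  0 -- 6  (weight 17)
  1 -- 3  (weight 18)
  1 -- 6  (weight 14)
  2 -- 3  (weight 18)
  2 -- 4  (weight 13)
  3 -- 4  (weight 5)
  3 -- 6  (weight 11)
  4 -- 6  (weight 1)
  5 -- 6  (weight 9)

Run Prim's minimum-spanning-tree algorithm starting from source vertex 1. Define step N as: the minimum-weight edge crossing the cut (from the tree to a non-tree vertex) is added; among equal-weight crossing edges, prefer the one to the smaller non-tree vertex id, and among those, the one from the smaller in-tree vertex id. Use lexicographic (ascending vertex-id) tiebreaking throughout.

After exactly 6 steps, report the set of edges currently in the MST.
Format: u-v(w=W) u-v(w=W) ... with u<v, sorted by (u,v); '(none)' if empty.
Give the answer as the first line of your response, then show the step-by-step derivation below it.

0-1(w=11) 0-3(w=2) 2-4(w=13) 3-4(w=5) 4-6(w=1) 5-6(w=9)

step 1: add edge 0-1 (w=11); MST = {0-1(w=11)}
step 2: add edge 0-3 (w=2); MST = {0-1(w=11) 0-3(w=2)}
step 3: add edge 3-4 (w=5); MST = {0-1(w=11) 0-3(w=2) 3-4(w=5)}
step 4: add edge 4-6 (w=1); MST = {0-1(w=11) 0-3(w=2) 3-4(w=5) 4-6(w=1)}
step 5: add edge 5-6 (w=9); MST = {0-1(w=11) 0-3(w=2) 3-4(w=5) 4-6(w=1) 5-6(w=9)}
step 6: add edge 2-4 (w=13); MST = {0-1(w=11) 0-3(w=2) 2-4(w=13) 3-4(w=5) 4-6(w=1) 5-6(w=9)}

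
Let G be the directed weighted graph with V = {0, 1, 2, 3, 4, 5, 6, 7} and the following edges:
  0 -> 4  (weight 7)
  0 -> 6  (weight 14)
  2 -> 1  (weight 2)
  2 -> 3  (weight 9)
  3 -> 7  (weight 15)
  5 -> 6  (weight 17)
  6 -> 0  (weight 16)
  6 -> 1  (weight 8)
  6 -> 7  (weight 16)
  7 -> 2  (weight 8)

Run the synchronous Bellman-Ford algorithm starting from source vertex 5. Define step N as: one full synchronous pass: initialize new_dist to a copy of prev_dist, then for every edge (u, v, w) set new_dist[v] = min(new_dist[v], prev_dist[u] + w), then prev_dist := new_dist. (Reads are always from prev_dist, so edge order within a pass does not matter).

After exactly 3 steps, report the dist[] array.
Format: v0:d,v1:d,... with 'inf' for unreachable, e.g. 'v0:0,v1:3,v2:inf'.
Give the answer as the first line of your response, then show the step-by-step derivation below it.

v0:33,v1:25,v2:41,v3:inf,v4:40,v5:0,v6:17,v7:33

step 1: dist = v0:inf,v1:inf,v2:inf,v3:inf,v4:inf,v5:0,v6:17,v7:inf
step 2: dist = v0:33,v1:25,v2:inf,v3:inf,v4:inf,v5:0,v6:17,v7:33
step 3: dist = v0:33,v1:25,v2:41,v3:inf,v4:40,v5:0,v6:17,v7:33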